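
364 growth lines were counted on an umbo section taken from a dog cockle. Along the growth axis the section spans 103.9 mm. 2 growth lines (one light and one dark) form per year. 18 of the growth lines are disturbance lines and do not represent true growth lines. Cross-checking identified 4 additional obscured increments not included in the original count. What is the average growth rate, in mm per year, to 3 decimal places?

Correcting the raw count gives 364 − 18 + 4 = 350 true growth lines.
350 growth lines at 2 per year is 350 / 2 = 175 years.
Extension rate ≈ 103.9 / 175 = 0.594 mm per year.

0.594 mm per year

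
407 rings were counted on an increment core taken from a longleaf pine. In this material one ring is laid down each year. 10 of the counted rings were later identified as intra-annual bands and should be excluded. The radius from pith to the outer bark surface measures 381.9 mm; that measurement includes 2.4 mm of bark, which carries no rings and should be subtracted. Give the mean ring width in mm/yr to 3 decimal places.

0.956 mm/yr

Adjusted count: 407 − 10 = 397 rings.
The growth record spans 381.9 − 2.4 = 379.5 mm.
Mean rate = 379.5 mm / 397 years ≈ 0.956 mm/yr.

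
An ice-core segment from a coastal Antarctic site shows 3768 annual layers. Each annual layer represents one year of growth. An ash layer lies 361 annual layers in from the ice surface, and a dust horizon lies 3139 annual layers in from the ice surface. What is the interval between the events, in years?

2778 yr

The two markers are separated by 3139 − 361 = 2778 annual layers.
That is 2778 years at one annual layer per year.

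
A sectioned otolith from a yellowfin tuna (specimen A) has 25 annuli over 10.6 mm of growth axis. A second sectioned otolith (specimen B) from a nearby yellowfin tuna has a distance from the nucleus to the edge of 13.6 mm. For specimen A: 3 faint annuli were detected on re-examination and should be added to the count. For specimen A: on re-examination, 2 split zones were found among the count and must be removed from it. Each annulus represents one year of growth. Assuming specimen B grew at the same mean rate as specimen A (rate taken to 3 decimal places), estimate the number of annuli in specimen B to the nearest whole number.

Specimen A: true annulus count = 25 − 2 + 3 = 26.
A: Mean rate = 10.6 mm / 26 years ≈ 0.408 mm/yr.
Specimen B: 13.6 mm / 0.408 mm per year = 33.33 years ≈ 33 annuli.

33 annuli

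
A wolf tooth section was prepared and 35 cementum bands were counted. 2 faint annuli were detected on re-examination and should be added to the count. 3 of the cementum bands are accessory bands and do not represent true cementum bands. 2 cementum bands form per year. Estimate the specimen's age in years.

Adjusted count: 35 − 3 + 2 = 34 cementum bands.
34 cementum bands at 2 per year is 34 / 2 = 17 years.

17 yr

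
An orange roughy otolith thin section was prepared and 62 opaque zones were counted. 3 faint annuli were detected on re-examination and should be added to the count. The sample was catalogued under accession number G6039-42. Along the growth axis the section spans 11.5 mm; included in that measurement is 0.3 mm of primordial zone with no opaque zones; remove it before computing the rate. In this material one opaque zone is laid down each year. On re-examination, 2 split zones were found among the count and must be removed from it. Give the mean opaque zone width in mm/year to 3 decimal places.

Correcting the raw count gives 62 − 2 + 3 = 63 true opaque zones.
Net length = 11.5 − 0.3 = 11.2 mm.
Mean rate = 11.2 mm / 63 years ≈ 0.178 mm/year.

0.178 mm/year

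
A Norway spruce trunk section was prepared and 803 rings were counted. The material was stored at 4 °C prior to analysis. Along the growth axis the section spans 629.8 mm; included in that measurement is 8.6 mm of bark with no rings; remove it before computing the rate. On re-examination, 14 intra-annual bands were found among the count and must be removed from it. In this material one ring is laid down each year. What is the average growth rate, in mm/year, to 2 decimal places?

Adjusted count: 803 − 14 = 789 rings.
Net length = 629.8 − 8.6 = 621.2 mm.
Extension rate ≈ 621.2 / 789 = 0.79 mm/year.

0.79 mm/year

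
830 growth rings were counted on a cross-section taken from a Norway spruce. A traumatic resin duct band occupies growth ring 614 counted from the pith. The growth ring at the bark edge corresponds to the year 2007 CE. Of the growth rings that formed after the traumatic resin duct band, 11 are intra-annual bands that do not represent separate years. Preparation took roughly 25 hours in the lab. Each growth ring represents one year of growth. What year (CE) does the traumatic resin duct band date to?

The traumatic resin duct band sits at growth ring 614 from the pith, so 830 − 614 = 216 growth rings formed after it.
Removing the 11 false growth rings leaves 216 − 11 = 205 true growth rings beyond the traumatic resin duct band.
Counting back 205 years from 2007 CE places the traumatic resin duct band in 2007 − 205 = 1802 CE.

1802 CE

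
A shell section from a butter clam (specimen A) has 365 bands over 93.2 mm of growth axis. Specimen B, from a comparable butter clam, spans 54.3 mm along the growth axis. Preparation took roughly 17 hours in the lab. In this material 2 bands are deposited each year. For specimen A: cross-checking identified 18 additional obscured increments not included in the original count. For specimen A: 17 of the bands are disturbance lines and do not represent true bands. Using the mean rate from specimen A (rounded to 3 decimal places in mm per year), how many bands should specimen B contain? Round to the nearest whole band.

213 bands

Specimen A: correcting the raw count gives 365 − 17 + 18 = 366 true bands.
Specimen A: dividing by 2 bands per year: 366 / 2 = 183 years.
A: Mean rate = 93.2 mm / 183 years ≈ 0.509 mm per year.
B spans 54.3 / 0.509 = 106.68 years; at 2 bands per year that is 106.68 × 2 ≈ 213 bands.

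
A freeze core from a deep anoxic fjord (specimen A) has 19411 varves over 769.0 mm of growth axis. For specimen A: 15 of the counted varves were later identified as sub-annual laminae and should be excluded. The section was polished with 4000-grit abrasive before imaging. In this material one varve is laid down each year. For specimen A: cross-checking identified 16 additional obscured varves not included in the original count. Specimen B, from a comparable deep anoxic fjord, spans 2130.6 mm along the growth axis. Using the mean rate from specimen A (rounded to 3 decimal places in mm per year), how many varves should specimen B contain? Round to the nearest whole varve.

Specimen A: correcting the raw count gives 19411 − 15 + 16 = 19412 true varves.
A: Mean rate = 769.0 mm / 19412 years ≈ 0.040 mm/yr.
B spans 2130.6 / 0.040 = 53265.00 years ≈ 53265 varves.

53265 varves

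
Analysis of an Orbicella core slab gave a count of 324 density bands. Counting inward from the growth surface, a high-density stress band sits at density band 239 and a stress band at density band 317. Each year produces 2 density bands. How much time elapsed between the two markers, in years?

Separation: 317 − 239 = 78 density bands.
Dividing by 2 density bands per year: 78 / 2 = 39 years.

39 years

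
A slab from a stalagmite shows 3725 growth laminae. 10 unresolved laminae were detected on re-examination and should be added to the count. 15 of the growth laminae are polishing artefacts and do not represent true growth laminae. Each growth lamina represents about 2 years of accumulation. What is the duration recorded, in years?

Correcting the raw count gives 3725 − 15 + 10 = 3720 true growth laminae.
Multiplying by 2 years per growth lamina: 3720 × 2 = 7440 years.

7440 yr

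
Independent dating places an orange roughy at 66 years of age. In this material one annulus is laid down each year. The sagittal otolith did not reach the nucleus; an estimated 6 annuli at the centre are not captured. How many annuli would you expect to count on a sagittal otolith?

One annulus per year gives 66 annuli over 66 years.
Less the 6 uncaptured annuli: 66 − 6 = 60.

60 annuli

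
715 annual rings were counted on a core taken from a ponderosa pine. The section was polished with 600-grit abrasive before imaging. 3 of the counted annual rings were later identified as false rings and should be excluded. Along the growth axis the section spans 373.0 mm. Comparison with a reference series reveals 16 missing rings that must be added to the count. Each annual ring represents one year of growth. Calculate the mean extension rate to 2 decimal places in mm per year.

0.51 mm per year

After corrections the count is 715 − 3 + 16 = 728 annual rings.
373.0 mm over 728 years gives 373.0 / 728 ≈ 0.51 mm per year.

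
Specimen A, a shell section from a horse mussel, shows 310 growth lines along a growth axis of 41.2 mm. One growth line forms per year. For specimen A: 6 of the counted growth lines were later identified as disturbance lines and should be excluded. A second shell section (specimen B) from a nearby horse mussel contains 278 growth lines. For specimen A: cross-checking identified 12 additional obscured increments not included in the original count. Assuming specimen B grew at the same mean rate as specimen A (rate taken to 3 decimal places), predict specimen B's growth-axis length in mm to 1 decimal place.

Specimen A: adjusted count: 310 − 6 + 12 = 316 growth lines.
A: Extension rate ≈ 41.2 / 316 = 0.130 mm per year.
B's length ≈ 0.130 × 278 = 36.1 mm.

36.1 mm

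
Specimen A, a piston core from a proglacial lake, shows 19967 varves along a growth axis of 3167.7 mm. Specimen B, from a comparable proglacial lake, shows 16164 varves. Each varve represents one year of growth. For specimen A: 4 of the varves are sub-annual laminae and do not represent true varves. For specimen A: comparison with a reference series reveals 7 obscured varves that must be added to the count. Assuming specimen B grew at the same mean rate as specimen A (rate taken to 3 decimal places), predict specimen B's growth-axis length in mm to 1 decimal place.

Specimen A: true varve count = 19967 − 4 + 7 = 19970.
A: Extension rate ≈ 3167.7 / 19970 = 0.159 mm/yr.
For B, 0.159 mm/year × 16164 years = 2570.1 mm.

2570.1 mm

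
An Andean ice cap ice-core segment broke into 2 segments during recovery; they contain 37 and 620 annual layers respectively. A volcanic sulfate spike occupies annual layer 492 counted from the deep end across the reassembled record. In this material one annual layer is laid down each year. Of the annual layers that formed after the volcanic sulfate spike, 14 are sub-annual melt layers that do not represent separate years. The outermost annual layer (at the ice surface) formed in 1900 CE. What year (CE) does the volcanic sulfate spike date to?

1749 CE

Total annual layers = 37 + 620 = 657.
The volcanic sulfate spike sits at annual layer 492 from the deep end, so 657 − 492 = 165 annual layers formed after it.
Removing the 14 false annual layers leaves 165 − 14 = 151 true annual layers beyond the volcanic sulfate spike.
Counting back 151 years from 1900 CE places the volcanic sulfate spike in 1900 − 151 = 1749 CE.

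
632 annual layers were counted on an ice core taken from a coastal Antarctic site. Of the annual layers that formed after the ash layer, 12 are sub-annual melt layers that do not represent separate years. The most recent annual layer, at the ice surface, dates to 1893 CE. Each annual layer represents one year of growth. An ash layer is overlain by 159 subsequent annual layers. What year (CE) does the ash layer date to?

159 annual layers post-date the ash layer.
Removing the 12 false annual layers leaves 159 − 12 = 147 true annual layers beyond the ash layer.
1893 − 147 = 1746 CE.

1746 CE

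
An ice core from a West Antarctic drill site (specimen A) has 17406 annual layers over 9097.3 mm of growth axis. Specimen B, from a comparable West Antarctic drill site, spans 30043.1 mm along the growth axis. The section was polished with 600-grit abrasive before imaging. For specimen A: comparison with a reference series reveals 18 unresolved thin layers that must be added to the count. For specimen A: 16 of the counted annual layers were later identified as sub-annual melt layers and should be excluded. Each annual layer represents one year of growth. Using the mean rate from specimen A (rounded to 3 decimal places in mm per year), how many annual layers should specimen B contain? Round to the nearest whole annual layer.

57444 annual layers

Specimen A: correcting the raw count gives 17406 − 16 + 18 = 17408 true annual layers.
A: Extension rate ≈ 9097.3 / 17408 = 0.523 mm per year.
Specimen B: 30043.1 mm / 0.523 mm per year = 57443.79 years ≈ 57444 annual layers.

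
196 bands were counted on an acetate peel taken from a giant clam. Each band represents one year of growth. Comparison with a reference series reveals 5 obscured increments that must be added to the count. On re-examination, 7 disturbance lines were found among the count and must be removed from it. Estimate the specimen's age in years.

194 years

After corrections the count is 196 − 7 + 5 = 194 bands.
One band per year makes the duration 194 years.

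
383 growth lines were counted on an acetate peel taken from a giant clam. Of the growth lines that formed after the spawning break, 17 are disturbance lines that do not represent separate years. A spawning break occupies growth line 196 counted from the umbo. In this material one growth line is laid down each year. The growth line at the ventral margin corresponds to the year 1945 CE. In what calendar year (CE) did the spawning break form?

1775 CE

The spawning break sits at growth line 196 from the umbo, so 383 − 196 = 187 growth lines formed after it.
Excluding 17 false growth lines: 187 − 17 = 170.
1945 − 170 = 1775 CE.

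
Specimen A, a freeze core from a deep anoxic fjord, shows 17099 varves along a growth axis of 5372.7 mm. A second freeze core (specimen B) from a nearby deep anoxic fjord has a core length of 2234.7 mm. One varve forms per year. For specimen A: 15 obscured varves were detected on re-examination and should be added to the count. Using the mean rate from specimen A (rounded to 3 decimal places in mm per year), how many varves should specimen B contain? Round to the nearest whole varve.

Specimen A: adjusted count: 17099 + 15 = 17114 varves.
A: 5372.7 mm over 17114 years gives 5372.7 / 17114 ≈ 0.314 mm/year.
Specimen B: 2234.7 mm / 0.314 mm per year = 7116.88 years ≈ 7117 varves.

7117 varves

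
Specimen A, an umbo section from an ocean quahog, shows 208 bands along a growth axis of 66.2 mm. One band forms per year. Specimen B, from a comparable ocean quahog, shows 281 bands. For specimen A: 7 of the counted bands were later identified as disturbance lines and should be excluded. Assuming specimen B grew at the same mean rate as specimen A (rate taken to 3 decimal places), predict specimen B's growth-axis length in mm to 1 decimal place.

Specimen A: adjusted count: 208 − 7 = 201 bands.
A: 66.2 mm over 201 years gives 66.2 / 201 ≈ 0.329 mm per year.
B's length ≈ 0.329 × 281 = 92.4 mm.

92.4 mm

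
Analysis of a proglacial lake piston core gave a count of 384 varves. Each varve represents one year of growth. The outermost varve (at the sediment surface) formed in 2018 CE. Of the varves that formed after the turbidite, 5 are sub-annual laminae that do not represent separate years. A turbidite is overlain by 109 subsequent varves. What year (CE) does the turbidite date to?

There are 109 varves younger than the turbidite.
Excluding 5 false varves: 109 − 5 = 104.
Counting back 104 years from 2018 CE places the turbidite in 2018 − 104 = 1914 CE.

1914 CE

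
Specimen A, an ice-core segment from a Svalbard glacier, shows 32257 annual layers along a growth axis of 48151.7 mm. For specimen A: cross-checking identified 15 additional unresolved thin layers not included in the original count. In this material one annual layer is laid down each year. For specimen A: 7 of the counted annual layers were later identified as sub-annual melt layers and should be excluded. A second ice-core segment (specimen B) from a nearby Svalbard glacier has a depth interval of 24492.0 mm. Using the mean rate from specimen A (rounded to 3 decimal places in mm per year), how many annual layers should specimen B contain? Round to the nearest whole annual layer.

16416 annual layers

Specimen A: true annual layer count = 32257 − 7 + 15 = 32265.
A: Mean rate = 48151.7 mm / 32265 years ≈ 1.492 mm/yr.
For B, 24492.0 / 1.492 = 16415.55 years ≈ 16416 annual layers.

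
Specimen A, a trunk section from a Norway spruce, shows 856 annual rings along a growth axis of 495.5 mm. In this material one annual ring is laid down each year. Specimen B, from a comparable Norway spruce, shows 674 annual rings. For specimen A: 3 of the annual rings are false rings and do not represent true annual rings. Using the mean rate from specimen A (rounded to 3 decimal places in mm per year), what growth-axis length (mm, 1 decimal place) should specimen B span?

Specimen A: adjusted count: 856 − 3 = 853 annual rings.
A: Extension rate ≈ 495.5 / 853 = 0.581 mm per year.
B's length ≈ 0.581 × 674 = 391.6 mm.

391.6 mm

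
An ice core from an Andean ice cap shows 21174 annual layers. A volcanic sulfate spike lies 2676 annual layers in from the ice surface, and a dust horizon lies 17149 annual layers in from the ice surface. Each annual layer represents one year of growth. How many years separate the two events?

The two markers are separated by 17149 − 2676 = 14473 annual layers.
At one annual layer per year, 14473 years elapsed between them.

14473 years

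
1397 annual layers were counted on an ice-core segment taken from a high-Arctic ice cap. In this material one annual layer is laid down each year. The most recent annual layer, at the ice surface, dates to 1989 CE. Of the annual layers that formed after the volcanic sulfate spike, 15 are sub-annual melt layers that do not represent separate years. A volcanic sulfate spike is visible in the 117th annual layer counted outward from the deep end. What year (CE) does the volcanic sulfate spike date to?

Between annual layer 117 and the ice surface there are 1397 − 117 = 1280 annual layers.
1280 − 15 false = 1265 true annual layers after the volcanic sulfate spike.
1989 − 1265 = 724 CE.

724 CE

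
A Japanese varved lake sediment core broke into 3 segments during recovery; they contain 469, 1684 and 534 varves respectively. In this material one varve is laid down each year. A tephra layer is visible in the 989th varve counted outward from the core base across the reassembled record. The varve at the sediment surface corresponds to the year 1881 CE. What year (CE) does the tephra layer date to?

Total varves = 469 + 1684 + 534 = 2687.
2687 − 989 = 1698 varves lie beyond the tephra layer toward the sediment surface.
1881 − 1698 = 183 CE.

183 CE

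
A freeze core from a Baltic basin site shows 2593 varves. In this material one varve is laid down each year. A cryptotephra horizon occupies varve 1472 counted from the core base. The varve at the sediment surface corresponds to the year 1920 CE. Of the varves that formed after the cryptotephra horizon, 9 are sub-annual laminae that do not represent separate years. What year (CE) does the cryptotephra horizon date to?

808 CE

Between varve 1472 and the sediment surface there are 2593 − 1472 = 1121 varves.
1121 − 9 false = 1112 true varves after the cryptotephra horizon.
Counting back 1112 years from 1920 CE places the cryptotephra horizon in 1920 − 1112 = 808 CE.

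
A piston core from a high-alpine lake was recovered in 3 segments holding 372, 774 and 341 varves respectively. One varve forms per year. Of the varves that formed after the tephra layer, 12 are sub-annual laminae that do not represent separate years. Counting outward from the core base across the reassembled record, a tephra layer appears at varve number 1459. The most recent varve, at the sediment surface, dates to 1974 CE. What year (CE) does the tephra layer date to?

1958 CE

Total varves = 372 + 774 + 341 = 1487.
1487 − 1459 = 28 varves lie beyond the tephra layer toward the sediment surface.
28 − 12 false = 16 true varves after the tephra layer.
1974 − 16 = 1958 CE.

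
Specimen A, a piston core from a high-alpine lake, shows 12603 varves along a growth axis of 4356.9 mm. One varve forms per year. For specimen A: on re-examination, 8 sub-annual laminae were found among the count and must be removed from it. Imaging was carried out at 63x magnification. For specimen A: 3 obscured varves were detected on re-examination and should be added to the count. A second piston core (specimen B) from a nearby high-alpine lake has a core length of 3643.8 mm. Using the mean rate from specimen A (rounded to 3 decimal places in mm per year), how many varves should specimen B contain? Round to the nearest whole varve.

10531 varves

Specimen A: after corrections the count is 12603 − 8 + 3 = 12598 varves.
A: Extension rate ≈ 4356.9 / 12598 = 0.346 mm per year.
Specimen B: 3643.8 mm / 0.346 mm per year = 10531.21 years ≈ 10531 varves.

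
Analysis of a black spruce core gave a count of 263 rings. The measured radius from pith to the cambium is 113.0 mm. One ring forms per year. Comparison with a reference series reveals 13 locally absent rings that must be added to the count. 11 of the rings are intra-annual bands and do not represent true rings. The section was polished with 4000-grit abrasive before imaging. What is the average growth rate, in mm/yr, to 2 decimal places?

0.43 mm/yr

Correcting the raw count gives 263 − 11 + 13 = 265 true rings.
113.0 mm over 265 years gives 113.0 / 265 ≈ 0.43 mm/yr.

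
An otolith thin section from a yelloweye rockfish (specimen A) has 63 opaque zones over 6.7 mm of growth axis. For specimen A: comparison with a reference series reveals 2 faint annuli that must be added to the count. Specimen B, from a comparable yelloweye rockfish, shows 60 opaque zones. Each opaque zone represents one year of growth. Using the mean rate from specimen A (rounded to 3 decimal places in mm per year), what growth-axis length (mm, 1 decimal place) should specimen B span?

6.2 mm

Specimen A: correcting the raw count gives 63 + 2 = 65 true opaque zones.
A: 6.7 mm over 65 years gives 6.7 / 65 ≈ 0.103 mm/yr.
B's length ≈ 0.103 × 60 = 6.2 mm.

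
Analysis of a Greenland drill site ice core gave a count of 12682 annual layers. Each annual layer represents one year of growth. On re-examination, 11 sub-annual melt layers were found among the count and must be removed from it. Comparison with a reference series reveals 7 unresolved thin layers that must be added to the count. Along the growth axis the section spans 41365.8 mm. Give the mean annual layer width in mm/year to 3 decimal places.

Adjusted count: 12682 − 11 + 7 = 12678 annual layers.
Extension rate ≈ 41365.8 / 12678 = 3.263 mm/year.

3.263 mm/year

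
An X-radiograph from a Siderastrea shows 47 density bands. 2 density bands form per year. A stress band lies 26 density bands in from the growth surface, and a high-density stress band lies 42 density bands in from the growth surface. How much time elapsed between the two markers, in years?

8 years

42 − 26 = 16 density bands lie between the two events.
16 density bands at 2 per year is 16 / 2 = 8 years.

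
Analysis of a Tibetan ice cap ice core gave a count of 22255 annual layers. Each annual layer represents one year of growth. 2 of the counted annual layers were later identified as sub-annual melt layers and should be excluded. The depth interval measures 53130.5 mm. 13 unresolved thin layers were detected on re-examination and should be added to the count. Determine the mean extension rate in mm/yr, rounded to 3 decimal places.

True annual layer count = 22255 − 2 + 13 = 22266.
53130.5 mm over 22266 years gives 53130.5 / 22266 ≈ 2.386 mm/yr.

2.386 mm/yr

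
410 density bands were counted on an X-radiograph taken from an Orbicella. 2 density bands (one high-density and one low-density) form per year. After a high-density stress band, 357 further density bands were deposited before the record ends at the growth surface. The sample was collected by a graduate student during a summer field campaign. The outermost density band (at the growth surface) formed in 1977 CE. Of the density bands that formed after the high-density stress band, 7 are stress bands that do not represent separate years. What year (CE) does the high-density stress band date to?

357 density bands formed after the high-density stress band.
357 − 7 false = 350 true density bands after the high-density stress band.
Dividing by 2 density bands per year: 350 / 2 = 175 years.
The density band at the growth surface is 1977 CE, so the high-density stress band dates to 1977 − 175 = 1802 CE.

1802 CE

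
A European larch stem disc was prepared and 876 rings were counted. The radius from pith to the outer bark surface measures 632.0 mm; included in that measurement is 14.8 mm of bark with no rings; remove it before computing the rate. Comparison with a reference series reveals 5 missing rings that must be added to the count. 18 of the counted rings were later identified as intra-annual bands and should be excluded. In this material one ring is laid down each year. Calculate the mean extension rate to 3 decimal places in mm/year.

0.715 mm/year

True ring count = 876 − 18 + 5 = 863.
Net length = 632.0 − 14.8 = 617.2 mm.
Extension rate ≈ 617.2 / 863 = 0.715 mm/year.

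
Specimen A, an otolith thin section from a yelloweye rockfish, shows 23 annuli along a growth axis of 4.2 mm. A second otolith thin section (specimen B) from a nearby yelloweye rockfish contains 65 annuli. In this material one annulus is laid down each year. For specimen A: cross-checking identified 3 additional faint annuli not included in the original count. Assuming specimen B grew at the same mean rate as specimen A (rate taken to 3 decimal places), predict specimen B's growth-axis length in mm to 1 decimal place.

10.5 mm

Specimen A: correcting the raw count gives 23 + 3 = 26 true annuli.
A: Mean rate = 4.2 mm / 26 years ≈ 0.162 mm/year.
For B, 0.162 mm/year × 65 years = 10.5 mm.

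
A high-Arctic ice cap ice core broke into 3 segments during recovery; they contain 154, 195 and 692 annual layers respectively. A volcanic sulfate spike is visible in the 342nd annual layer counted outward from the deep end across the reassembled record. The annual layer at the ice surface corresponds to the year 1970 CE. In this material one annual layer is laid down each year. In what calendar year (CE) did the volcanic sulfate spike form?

Total annual layers = 154 + 195 + 692 = 1041.
1041 − 342 = 699 annual layers lie beyond the volcanic sulfate spike toward the ice surface.
1970 − 699 = 1271 CE.

1271 CE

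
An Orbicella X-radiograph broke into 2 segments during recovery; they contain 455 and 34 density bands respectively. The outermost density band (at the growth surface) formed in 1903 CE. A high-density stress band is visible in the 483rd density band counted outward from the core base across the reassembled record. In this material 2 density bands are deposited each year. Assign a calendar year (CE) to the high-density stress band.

Total density bands = 455 + 34 = 489.
Between density band 483 and the growth surface there are 489 − 483 = 6 density bands.
With 2 density bands per year, 6 / 2 = 3 years.
The density band at the growth surface is 1903 CE, so the high-density stress band dates to 1903 − 3 = 1900 CE.

1900 CE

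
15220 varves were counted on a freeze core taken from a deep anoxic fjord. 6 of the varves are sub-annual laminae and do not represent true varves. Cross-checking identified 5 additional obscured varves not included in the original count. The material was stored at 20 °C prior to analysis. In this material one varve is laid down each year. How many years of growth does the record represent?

15219 years

Correcting the raw count gives 15220 − 6 + 5 = 15219 true varves.
With a one-to-one varve periodicity this is 15219 years.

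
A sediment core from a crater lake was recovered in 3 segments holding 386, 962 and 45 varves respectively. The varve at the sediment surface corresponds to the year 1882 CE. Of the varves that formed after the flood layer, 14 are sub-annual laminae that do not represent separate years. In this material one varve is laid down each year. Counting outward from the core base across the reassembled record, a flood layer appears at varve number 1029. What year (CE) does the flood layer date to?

1532 CE

Total varves = 386 + 962 + 45 = 1393.
The flood layer sits at varve 1029 from the core base, so 1393 − 1029 = 364 varves formed after it.
Removing the 14 false varves leaves 364 − 14 = 350 true varves beyond the flood layer.
Counting back 350 years from 1882 CE places the flood layer in 1882 − 350 = 1532 CE.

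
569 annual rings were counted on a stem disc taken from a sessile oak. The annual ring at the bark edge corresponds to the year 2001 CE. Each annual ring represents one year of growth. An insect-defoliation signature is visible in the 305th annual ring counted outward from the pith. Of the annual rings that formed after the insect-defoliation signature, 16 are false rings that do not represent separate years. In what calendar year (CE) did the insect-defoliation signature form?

569 − 305 = 264 annual rings lie beyond the insect-defoliation signature toward the bark edge.
Removing the 16 false annual rings leaves 264 − 16 = 248 true annual rings beyond the insect-defoliation signature.
The annual ring at the bark edge is 2001 CE, so the insect-defoliation signature dates to 2001 − 248 = 1753 CE.

1753 CE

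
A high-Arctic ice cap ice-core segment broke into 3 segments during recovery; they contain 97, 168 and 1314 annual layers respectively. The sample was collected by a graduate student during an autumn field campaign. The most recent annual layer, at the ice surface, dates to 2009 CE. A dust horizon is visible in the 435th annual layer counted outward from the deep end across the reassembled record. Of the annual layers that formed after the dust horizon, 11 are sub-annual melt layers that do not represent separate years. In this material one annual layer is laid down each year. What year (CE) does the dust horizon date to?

876 CE

Total annual layers = 97 + 168 + 1314 = 1579.
Between annual layer 435 and the ice surface there are 1579 − 435 = 1144 annual layers.
Excluding 11 false annual layers: 1144 − 11 = 1133.
Counting back 1133 years from 2009 CE places the dust horizon in 2009 − 1133 = 876 CE.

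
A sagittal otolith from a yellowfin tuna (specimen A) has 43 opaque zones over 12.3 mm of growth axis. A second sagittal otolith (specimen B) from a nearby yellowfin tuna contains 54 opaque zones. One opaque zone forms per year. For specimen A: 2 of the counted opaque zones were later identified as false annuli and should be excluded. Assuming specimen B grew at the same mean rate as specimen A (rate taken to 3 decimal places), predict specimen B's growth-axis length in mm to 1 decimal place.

16.2 mm

Specimen A: adjusted count: 43 − 2 = 41 opaque zones.
A: 12.3 mm over 41 years gives 12.3 / 41 ≈ 0.300 mm per year.
For B, 0.300 mm/year × 54 years = 16.2 mm.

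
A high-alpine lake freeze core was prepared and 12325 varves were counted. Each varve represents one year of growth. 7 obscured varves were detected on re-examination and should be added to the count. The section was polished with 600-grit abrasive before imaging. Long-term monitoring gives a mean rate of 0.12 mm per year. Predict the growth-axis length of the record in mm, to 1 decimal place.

True varve count = 12325 + 7 = 12332.
Length ≈ 0.12 × 12332 = 1479.8 mm.

1479.8 mm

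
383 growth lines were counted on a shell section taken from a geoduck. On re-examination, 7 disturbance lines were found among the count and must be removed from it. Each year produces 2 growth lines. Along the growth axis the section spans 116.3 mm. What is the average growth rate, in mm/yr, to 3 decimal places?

After corrections the count is 383 − 7 = 376 growth lines.
With 2 growth lines per year, 376 / 2 = 188 years.
Extension rate ≈ 116.3 / 188 = 0.619 mm/yr.

0.619 mm/yr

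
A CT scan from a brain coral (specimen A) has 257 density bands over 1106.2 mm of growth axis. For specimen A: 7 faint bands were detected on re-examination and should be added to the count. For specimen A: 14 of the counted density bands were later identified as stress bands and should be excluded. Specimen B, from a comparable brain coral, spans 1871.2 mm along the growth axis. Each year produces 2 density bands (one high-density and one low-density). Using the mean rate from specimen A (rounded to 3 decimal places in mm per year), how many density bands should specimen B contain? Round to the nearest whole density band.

423 density bands

Specimen A: correcting the raw count gives 257 − 14 + 7 = 250 true density bands.
Specimen A: dividing by 2 density bands per year: 250 / 2 = 125 years.
A: Extension rate ≈ 1106.2 / 125 = 8.850 mm/year.
B spans 1871.2 / 8.850 = 211.44 years; at 2 density bands per year that is 211.44 × 2 ≈ 423 density bands.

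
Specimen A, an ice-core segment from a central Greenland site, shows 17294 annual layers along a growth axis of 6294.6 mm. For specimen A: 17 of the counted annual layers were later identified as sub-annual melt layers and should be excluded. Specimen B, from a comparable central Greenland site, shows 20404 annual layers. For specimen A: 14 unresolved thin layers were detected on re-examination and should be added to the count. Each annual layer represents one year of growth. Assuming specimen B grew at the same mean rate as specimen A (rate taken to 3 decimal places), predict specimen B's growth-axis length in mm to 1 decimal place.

7427.1 mm

Specimen A: correcting the raw count gives 17294 − 17 + 14 = 17291 true annual layers.
A: Mean rate = 6294.6 mm / 17291 years ≈ 0.364 mm/yr.
Length of B = 0.364 × 20404 = 7427.1 mm.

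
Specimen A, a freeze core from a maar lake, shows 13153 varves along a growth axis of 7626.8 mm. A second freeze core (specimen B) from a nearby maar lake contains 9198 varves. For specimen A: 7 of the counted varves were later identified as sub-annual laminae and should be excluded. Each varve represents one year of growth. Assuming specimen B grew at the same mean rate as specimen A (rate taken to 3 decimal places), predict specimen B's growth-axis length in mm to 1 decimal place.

5334.8 mm

Specimen A: adjusted count: 13153 − 7 = 13146 varves.
A: Mean rate = 7626.8 mm / 13146 years ≈ 0.580 mm per year.
For B, 0.580 mm/year × 9198 years = 5334.8 mm.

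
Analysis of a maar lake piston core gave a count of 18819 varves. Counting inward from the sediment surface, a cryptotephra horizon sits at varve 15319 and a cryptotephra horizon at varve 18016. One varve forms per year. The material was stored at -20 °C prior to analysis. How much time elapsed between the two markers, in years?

18016 − 15319 = 2697 varves lie between the two events.
At one varve per year, 2697 years elapsed between them.

2697 years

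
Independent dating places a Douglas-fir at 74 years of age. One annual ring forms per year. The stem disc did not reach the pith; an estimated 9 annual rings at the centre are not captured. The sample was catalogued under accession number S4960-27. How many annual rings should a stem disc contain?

65 annual rings

One annual ring per year gives 74 annual rings over 74 years.
Less the 9 uncaptured annual rings: 74 − 9 = 65.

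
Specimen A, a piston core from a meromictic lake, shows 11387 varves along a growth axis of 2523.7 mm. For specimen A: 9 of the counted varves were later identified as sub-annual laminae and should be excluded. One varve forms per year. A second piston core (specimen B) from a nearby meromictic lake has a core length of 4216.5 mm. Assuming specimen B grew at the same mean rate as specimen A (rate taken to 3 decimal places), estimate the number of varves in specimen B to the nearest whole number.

Specimen A: correcting the raw count gives 11387 − 9 = 11378 true varves.
A: Extension rate ≈ 2523.7 / 11378 = 0.222 mm per year.
For B, 4216.5 / 0.222 = 18993.24 years ≈ 18993 varves.

18993 varves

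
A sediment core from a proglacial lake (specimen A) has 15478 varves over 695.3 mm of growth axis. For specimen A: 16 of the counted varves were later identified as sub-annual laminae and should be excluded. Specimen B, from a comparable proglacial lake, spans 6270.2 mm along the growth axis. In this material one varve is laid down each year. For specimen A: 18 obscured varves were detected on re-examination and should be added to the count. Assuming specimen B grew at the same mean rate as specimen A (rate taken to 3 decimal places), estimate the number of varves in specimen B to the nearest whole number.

Specimen A: adjusted count: 15478 − 16 + 18 = 15480 varves.
A: Mean rate = 695.3 mm / 15480 years ≈ 0.045 mm per year.
Specimen B: 6270.2 mm / 0.045 mm per year = 139337.78 years ≈ 139338 varves.

139338 varves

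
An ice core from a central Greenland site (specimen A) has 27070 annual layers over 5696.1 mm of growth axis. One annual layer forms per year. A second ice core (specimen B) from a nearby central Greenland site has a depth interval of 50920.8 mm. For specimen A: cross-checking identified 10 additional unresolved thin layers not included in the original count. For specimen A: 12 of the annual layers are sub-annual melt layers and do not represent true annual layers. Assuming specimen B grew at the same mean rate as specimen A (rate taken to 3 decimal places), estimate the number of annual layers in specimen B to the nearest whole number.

242480 annual layers

Specimen A: after corrections the count is 27070 − 12 + 10 = 27068 annual layers.
A: Extension rate ≈ 5696.1 / 27068 = 0.210 mm/year.
For B, 50920.8 / 0.210 = 242480.00 years ≈ 242480 annual layers.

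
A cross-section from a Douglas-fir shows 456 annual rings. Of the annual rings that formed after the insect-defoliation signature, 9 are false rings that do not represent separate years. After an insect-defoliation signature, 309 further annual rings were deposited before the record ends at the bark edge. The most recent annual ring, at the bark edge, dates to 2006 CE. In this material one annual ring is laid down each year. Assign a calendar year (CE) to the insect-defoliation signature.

1706 CE

309 annual rings post-date the insect-defoliation signature.
309 − 9 false = 300 true annual rings after the insect-defoliation signature.
2006 − 300 = 1706 CE.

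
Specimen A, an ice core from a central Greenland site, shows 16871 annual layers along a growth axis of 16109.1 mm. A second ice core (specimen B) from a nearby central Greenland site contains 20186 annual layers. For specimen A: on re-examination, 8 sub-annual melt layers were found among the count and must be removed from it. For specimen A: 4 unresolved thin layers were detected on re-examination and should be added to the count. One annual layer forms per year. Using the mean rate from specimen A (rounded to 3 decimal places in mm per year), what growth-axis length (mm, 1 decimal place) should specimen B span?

19277.6 mm

Specimen A: adjusted count: 16871 − 8 + 4 = 16867 annual layers.
A: Mean rate = 16109.1 mm / 16867 years ≈ 0.955 mm/yr.
For B, 0.955 mm/year × 20186 years = 19277.6 mm.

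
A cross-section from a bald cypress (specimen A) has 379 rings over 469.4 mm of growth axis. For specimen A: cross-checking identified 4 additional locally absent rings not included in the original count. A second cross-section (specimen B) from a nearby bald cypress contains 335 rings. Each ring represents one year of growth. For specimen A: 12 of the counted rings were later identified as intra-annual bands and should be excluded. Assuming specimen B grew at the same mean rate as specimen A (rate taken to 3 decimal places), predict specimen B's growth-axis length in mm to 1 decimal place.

Specimen A: true ring count = 379 − 12 + 4 = 371.
A: Mean rate = 469.4 mm / 371 years ≈ 1.265 mm per year.
For B, 1.265 mm/year × 335 years = 423.8 mm.

423.8 mm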